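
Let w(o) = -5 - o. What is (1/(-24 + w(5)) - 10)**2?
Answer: 116281/1156 ≈ 100.59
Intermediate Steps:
(1/(-24 + w(5)) - 10)**2 = (1/(-24 + (-5 - 1*5)) - 10)**2 = (1/(-24 + (-5 - 5)) - 10)**2 = (1/(-24 - 10) - 10)**2 = (1/(-34) - 10)**2 = (-1/34 - 10)**2 = (-341/34)**2 = 116281/1156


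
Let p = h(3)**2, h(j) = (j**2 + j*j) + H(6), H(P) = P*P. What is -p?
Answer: -2916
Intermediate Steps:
H(P) = P**2
h(j) = 36 + 2*j**2 (h(j) = (j**2 + j*j) + 6**2 = (j**2 + j**2) + 36 = 2*j**2 + 36 = 36 + 2*j**2)
p = 2916 (p = (36 + 2*3**2)**2 = (36 + 2*9)**2 = (36 + 18)**2 = 54**2 = 2916)
-p = -1*2916 = -2916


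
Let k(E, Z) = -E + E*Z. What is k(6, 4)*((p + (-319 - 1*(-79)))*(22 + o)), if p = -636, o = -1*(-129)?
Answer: -2380968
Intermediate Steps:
o = 129
k(6, 4)*((p + (-319 - 1*(-79)))*(22 + o)) = (6*(-1 + 4))*((-636 + (-319 - 1*(-79)))*(22 + 129)) = (6*3)*((-636 + (-319 + 79))*151) = 18*((-636 - 240)*151) = 18*(-876*151) = 18*(-132276) = -2380968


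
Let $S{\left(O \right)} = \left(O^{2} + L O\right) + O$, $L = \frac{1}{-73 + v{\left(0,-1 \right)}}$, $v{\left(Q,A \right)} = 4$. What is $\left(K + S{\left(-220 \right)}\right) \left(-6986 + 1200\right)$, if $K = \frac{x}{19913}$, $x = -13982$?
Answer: $- \frac{383048194777732}{1373997} \approx -2.7878 \cdot 10^{8}$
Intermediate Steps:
$K = - \frac{13982}{19913} \approx -0.70215$
$L = - \frac{1}{69}$ ($L = \frac{1}{-73 + 4} = \frac{1}{-69} = - \frac{1}{69} \approx -0.014493$)
$S{\left(O \right)} = O^{2} + \frac{68 O}{69}$ ($S{\left(O \right)} = \left(O^{2} - \frac{O}{69}\right) + O = O^{2} + \frac{68 O}{69}$)
$\left(K + S{\left(-220 \right)}\right) \left(-6986 + 1200\right) = \left(- \frac{13982}{19913} + \frac{1}{69} \left(-220\right) \left(68 + 69 \left(-220\right)\right)\right) \left(-6986 + 1200\right) = \left(- \frac{13982}{19913} + \frac{1}{69} \left(-220\right) \left(68 - 15180\right)\right) \left(-5786\right) = \left(- \frac{13982}{19913} + \frac{1}{69} \left(-220\right) \left(-15112\right)\right) \left(-5786\right) = \left(- \frac{13982}{19913} + \frac{3324640}{69}\right) \left(-5786\right) = \frac{66202591562}{1373997} \left(-5786\right) = - \frac{383048194777732}{1373997}$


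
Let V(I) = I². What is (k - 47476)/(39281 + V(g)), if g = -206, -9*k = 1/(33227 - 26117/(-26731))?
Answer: -379520935728067/653241897015462 ≈ -0.58098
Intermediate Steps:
k = -26731/7993953486 (k = -1/(9*(33227 - 26117/(-26731))) = -1/(9*(33227 - 26117*(-1/26731))) = -1/(9*(33227 + 26117/26731)) = -1/(9*888217054/26731) = -⅑*26731/888217054 = -26731/7993953486 ≈ -3.3439e-6)
(k - 47476)/(39281 + V(g)) = (-26731/7993953486 - 47476)/(39281 + (-206)²) = -379520935728067/(7993953486*(39281 + 42436)) = -379520935728067/7993953486/81717 = -379520935728067/7993953486*1/81717 = -379520935728067/653241897015462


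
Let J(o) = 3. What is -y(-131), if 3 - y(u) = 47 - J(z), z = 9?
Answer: 41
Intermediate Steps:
y(u) = -41 (y(u) = 3 - (47 - 1*3) = 3 - (47 - 3) = 3 - 1*44 = 3 - 44 = -41)
-y(-131) = -1*(-41) = 41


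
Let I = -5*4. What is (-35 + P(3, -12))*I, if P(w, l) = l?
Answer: 940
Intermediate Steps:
I = -20 (I = -1*20 = -20)
(-35 + P(3, -12))*I = (-35 - 12)*(-20) = -47*(-20) = 940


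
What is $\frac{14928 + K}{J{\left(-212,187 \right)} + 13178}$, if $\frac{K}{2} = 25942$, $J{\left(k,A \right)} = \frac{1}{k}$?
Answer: $\frac{14164144}{2793735} \approx 5.07$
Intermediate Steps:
$K = 51884$ ($K = 2 \cdot 25942 = 51884$)
$\frac{14928 + K}{J{\left(-212,187 \right)} + 13178} = \frac{14928 + 51884}{\frac{1}{-212} + 13178} = \frac{66812}{- \frac{1}{212} + 13178} = \frac{66812}{\frac{2793735}{212}} = 66812 \cdot \frac{212}{2793735} = \frac{14164144}{2793735}$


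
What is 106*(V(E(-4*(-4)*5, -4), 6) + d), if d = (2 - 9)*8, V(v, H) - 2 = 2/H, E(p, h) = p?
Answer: -17066/3 ≈ -5688.7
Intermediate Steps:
V(v, H) = 2 + 2/H
d = -56 (d = -7*8 = -56)
106*(V(E(-4*(-4)*5, -4), 6) + d) = 106*((2 + 2/6) - 56) = 106*((2 + 2*(⅙)) - 56) = 106*((2 + ⅓) - 56) = 106*(7/3 - 56) = 106*(-161/3) = -17066/3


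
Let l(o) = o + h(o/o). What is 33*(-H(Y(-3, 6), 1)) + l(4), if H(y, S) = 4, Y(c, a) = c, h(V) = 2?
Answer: -126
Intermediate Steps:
l(o) = 2 + o (l(o) = o + 2 = 2 + o)
33*(-H(Y(-3, 6), 1)) + l(4) = 33*(-1*4) + (2 + 4) = 33*(-4) + 6 = -132 + 6 = -126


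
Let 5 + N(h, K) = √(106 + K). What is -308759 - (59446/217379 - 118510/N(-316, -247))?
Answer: -5635179878106/18042457 - 59255*I*√141/83 ≈ -3.1233e+5 - 8477.3*I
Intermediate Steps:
N(h, K) = -5 + √(106 + K)
-308759 - (59446/217379 - 118510/N(-316, -247)) = -308759 - (59446/217379 - 118510/(-5 + √(106 - 247))) = -308759 - (59446*(1/217379) - 118510/(-5 + √(-141))) = -308759 - (59446/217379 - 118510/(-5 + I*√141)) = -308759 + (-59446/217379 + 118510/(-5 + I*√141)) = -67117782107/217379 + 118510/(-5 + I*√141)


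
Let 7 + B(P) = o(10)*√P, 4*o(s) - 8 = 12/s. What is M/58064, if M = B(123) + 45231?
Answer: 5653/7258 + 23*√123/580640 ≈ 0.77930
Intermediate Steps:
o(s) = 2 + 3/s (o(s) = 2 + (12/s)/4 = 2 + 3/s)
B(P) = -7 + 23*√P/10 (B(P) = -7 + (2 + 3/10)*√P = -7 + 23*√P/10)
M = 45224 + 23*√123/10 (M = (-7 + 23*√123/10) + 45231 = 45224 + 23*√123/10 ≈ 45250.)
M/58064 = (45224 + 23*√123/10)/58064 = (45224 + 23*√123/10)*(1/58064) = 5653/7258 + 23*√123/580640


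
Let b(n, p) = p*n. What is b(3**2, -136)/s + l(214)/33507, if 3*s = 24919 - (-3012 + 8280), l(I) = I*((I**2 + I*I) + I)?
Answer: 128650006460/219482019 ≈ 586.15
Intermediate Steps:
l(I) = I*(I + 2*I**2) (l(I) = I*((I**2 + I**2) + I) = I*(2*I**2 + I) = I*(I + 2*I**2))
s = 19651/3 (s = (24919 - (-3012 + 8280))/3 = (24919 - 1*5268)/3 = (24919 - 5268)/3 = (1/3)*19651 = 19651/3 ≈ 6550.3)
b(n, p) = n*p
b(3**2, -136)/s + l(214)/33507 = (3**2*(-136))/(19651/3) + (214**2*(1 + 2*214))/33507 = (9*(-136))*(3/19651) + (45796*(1 + 428))*(1/33507) = -1224*3/19651 + (45796*429)*(1/33507) = -3672/19651 + 19646484*(1/33507) = -3672/19651 + 6548828/11169 = 128650006460/219482019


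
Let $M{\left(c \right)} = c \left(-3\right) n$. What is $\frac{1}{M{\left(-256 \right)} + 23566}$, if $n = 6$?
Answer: $\frac{1}{28174} \approx 3.5494 \cdot 10^{-5}$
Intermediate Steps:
$M{\left(c \right)} = - 18 c$ ($M{\left(c \right)} = c \left(-3\right) 6 = - 3 c 6 = - 18 c$)
$\frac{1}{M{\left(-256 \right)} + 23566} = \frac{1}{\left(-18\right) \left(-256\right) + 23566} = \frac{1}{4608 + 23566} = \frac{1}{28174}$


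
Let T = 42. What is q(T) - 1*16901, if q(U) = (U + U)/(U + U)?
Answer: -16900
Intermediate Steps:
q(U) = 1 (q(U) = (2*U)/((2*U)) = (2*U)*(1/(2*U)) = 1)
q(T) - 1*16901 = 1 - 1*16901 = 1 - 16901 = -16900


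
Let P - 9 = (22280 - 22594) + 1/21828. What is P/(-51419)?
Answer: 6657539/1122373932 ≈ 0.0059317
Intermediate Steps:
P = -6657539/21828 (P = 9 + ((22280 - 22594) + 1/21828) = 9 + (-314 + 1/21828) = 9 - 6853991/21828 = -6657539/21828 ≈ -305.00)
P/(-51419) = -6657539/21828/(-51419) = -6657539/21828*(-1/51419) = 6657539/1122373932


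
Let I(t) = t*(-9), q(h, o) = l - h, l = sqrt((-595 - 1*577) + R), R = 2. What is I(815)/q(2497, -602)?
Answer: 18315495/6236179 + 22005*I*sqrt(130)/6236179 ≈ 2.937 + 0.040232*I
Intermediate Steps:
l = 3*I*sqrt(130) (l = sqrt((-595 - 1*577) + 2) = sqrt((-595 - 577) + 2) = sqrt(-1172 + 2) = sqrt(-1170) = 3*I*sqrt(130) ≈ 34.205*I)
q(h, o) = -h + 3*I*sqrt(130) (q(h, o) = 3*I*sqrt(130) - h = -h + 3*I*sqrt(130))
I(t) = -9*t
I(815)/q(2497, -602) = (-9*815)/(-1*2497 + 3*I*sqrt(130)) = -7335/(-2497 + 3*I*sqrt(130))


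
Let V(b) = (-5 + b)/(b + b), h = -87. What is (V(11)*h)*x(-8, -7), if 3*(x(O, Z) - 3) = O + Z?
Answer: 522/11 ≈ 47.455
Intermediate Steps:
V(b) = (-5 + b)/(2*b) (V(b) = (-5 + b)/((2*b)) = (-5 + b)*(1/(2*b)) = (-5 + b)/(2*b))
x(O, Z) = 3 + O/3 + Z/3 (x(O, Z) = 3 + (O + Z)/3 = 3 + (O/3 + Z/3) = 3 + O/3 + Z/3)
(V(11)*h)*x(-8, -7) = (((½)*(-5 + 11)/11)*(-87))*(3 + (⅓)*(-8) + (⅓)*(-7)) = (((½)*(1/11)*6)*(-87))*(3 - 8/3 - 7/3) = ((3/11)*(-87))*(-2) = -261/11*(-2) = 522/11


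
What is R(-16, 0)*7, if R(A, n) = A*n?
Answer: 0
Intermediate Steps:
R(-16, 0)*7 = -16*0*7 = 0*7 = 0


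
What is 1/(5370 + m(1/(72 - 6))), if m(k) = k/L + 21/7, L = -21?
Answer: 1386/7446977 ≈ 0.00018612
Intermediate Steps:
m(k) = 3 - k/21 (m(k) = k/(-21) + 21/7 = k*(-1/21) + 21*(⅐) = -k/21 + 3 = 3 - k/21)
1/(5370 + m(1/(72 - 6))) = 1/(5370 + (3 - 1/(21*(72 - 6)))) = 1/(5370 + (3 - 1/21/66)) = 1/(5370 + (3 - 1/21*1/66)) = 1/(5370 + (3 - 1/1386)) = 1/(5370 + 4157/1386) = 1/(7446977/1386) = 1386/7446977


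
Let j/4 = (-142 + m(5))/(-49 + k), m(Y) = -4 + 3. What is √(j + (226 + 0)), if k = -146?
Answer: √51510/15 ≈ 15.131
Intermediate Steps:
m(Y) = -1
j = 44/15 (j = 4*((-142 - 1)/(-49 - 146)) = 4*(-143/(-195)) = 4*(-143*(-1/195)) = 4*(11/15) = 44/15 ≈ 2.9333)
√(j + (226 + 0)) = √(44/15 + (226 + 0)) = √(44/15 + 226) = √(3434/15) = √51510/15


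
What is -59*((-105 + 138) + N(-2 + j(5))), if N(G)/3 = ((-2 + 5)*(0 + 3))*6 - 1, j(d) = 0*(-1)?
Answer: -11328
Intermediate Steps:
j(d) = 0
N(G) = 159 (N(G) = 3*(((-2 + 5)*(0 + 3))*6 - 1) = 3*((3*3)*6 - 1) = 3*(9*6 - 1) = 3*(54 - 1) = 3*53 = 159)
-59*((-105 + 138) + N(-2 + j(5))) = -59*((-105 + 138) + 159) = -59*(33 + 159) = -59*192 = -11328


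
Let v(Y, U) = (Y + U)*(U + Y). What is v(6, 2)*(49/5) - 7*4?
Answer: 2996/5 ≈ 599.20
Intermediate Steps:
v(Y, U) = (U + Y)² (v(Y, U) = (U + Y)*(U + Y) = (U + Y)²)
v(6, 2)*(49/5) - 7*4 = (2 + 6)²*(49/5) - 7*4 = 8²*(49*(⅕)) - 28 = 64*(49/5) - 28 = 3136/5 - 28 = 2996/5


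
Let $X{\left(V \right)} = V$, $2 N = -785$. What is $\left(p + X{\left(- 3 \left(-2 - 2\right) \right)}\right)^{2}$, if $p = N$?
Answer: $\frac{579121}{4} \approx 1.4478 \cdot 10^{5}$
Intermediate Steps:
$N = - \frac{785}{2}$ ($N = \frac{1}{2} \left(-785\right) = - \frac{785}{2} \approx -392.5$)
$p = - \frac{785}{2} \approx -392.5$
$\left(p + X{\left(- 3 \left(-2 - 2\right) \right)}\right)^{2} = \left(- \frac{785}{2} - 3 \left(-2 - 2\right)\right)^{2} = \left(- \frac{785}{2} - -12\right)^{2} = \left(- \frac{785}{2} + 12\right)^{2} = \left(- \frac{761}{2}\right)^{2} = \frac{579121}{4}$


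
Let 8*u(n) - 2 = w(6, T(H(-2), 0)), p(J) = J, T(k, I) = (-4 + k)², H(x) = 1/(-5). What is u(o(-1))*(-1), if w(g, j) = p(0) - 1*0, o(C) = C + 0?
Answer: -¼ ≈ -0.25000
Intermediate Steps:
H(x) = -⅕
o(C) = C
w(g, j) = 0 (w(g, j) = 0 - 1*0 = 0 + 0 = 0)
u(n) = ¼ (u(n) = ¼ + (⅛)*0 = ¼ + 0 = ¼)
u(o(-1))*(-1) = (¼)*(-1) = -¼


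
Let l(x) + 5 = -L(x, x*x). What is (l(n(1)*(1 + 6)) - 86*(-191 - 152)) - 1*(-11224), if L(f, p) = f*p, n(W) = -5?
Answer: 83592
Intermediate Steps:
l(x) = -5 - x³ (l(x) = -5 - x*x*x = -5 - x*x² = -5 - x³)
(l(n(1)*(1 + 6)) - 86*(-191 - 152)) - 1*(-11224) = ((-5 - (-5*(1 + 6))³) - 86*(-191 - 152)) - 1*(-11224) = ((-5 - (-5*7)³) - 86*(-343)) + 11224 = ((-5 - 1*(-35)³) - 1*(-29498)) + 11224 = ((-5 - 1*(-42875)) + 29498) + 11224 = ((-5 + 42875) + 29498) + 11224 = (42870 + 29498) + 11224 = 72368 + 11224 = 83592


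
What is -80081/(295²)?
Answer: -80081/87025 ≈ -0.92021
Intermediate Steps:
-80081/(295²) = -80081/87025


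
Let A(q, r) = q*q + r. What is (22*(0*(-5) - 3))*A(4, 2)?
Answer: -1188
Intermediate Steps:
A(q, r) = r + q² (A(q, r) = q² + r = r + q²)
(22*(0*(-5) - 3))*A(4, 2) = (22*(0*(-5) - 3))*(2 + 4²) = (22*(0 - 3))*(2 + 16) = (22*(-3))*18 = -66*18 = -1188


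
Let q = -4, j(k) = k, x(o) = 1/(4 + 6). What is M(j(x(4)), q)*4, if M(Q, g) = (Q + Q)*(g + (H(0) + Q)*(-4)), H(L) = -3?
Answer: 152/25 ≈ 6.0800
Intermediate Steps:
x(o) = ⅒ (x(o) = 1/10 = ⅒)
M(Q, g) = 2*Q*(12 + g - 4*Q) (M(Q, g) = (Q + Q)*(g + (-3 + Q)*(-4)) = (2*Q)*(g + (12 - 4*Q)) = (2*Q)*(12 + g - 4*Q) = 2*Q*(12 + g - 4*Q))
M(j(x(4)), q)*4 = (2*(⅒)*(12 - 4 - 4*⅒))*4 = (2*(⅒)*(12 - 4 - ⅖))*4 = (2*(⅒)*(38/5))*4 = (38/25)*4 = 152/25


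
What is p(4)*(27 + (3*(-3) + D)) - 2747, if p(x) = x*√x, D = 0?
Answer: -2603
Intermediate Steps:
p(x) = x^(3/2)
p(4)*(27 + (3*(-3) + D)) - 2747 = 4^(3/2)*(27 + (3*(-3) + 0)) - 2747 = 8*(27 + (-9 + 0)) - 2747 = 8*(27 - 9) - 2747 = 8*18 - 2747 = 144 - 2747 = -2603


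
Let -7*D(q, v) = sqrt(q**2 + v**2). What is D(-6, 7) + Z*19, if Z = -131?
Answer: -2489 - sqrt(85)/7 ≈ -2490.3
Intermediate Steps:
D(q, v) = -sqrt(q**2 + v**2)/7
D(-6, 7) + Z*19 = -sqrt((-6)**2 + 7**2)/7 - 131*19 = -sqrt(36 + 49)/7 - 2489 = -sqrt(85)/7 - 2489 = -2489 - sqrt(85)/7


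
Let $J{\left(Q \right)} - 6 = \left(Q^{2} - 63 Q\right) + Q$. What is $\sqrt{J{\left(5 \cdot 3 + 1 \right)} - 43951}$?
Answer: $i \sqrt{44681} \approx 211.38 i$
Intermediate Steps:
$J{\left(Q \right)} = 6 + Q^{2} - 62 Q$ ($J{\left(Q \right)} = 6 + \left(\left(Q^{2} - 63 Q\right) + Q\right) = 6 + \left(Q^{2} - 62 Q\right) = 6 + Q^{2} - 62 Q$)
$\sqrt{J{\left(5 \cdot 3 + 1 \right)} - 43951} = \sqrt{\left(6 + \left(5 \cdot 3 + 1\right)^{2} - 62 \left(5 \cdot 3 + 1\right)\right) - 43951} = \sqrt{\left(6 + \left(15 + 1\right)^{2} - 62 \left(15 + 1\right)\right) - 43951} = \sqrt{\left(6 + 16^{2} - 992\right) - 43951} = \sqrt{\left(6 + 256 - 992\right) - 43951} = \sqrt{-730 - 43951} = \sqrt{-44681} = i \sqrt{44681}$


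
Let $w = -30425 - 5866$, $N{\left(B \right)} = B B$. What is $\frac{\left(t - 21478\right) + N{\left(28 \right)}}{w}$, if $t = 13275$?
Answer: $\frac{2473}{12097} \approx 0.20443$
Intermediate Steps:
$N{\left(B \right)} = B^{2}$
$w = -36291$
$\frac{\left(t - 21478\right) + N{\left(28 \right)}}{w} = \frac{\left(13275 - 21478\right) + 28^{2}}{-36291} = \left(-8203 + 784\right) \left(- \frac{1}{36291}\right) = \left(-7419\right) \left(- \frac{1}{36291}\right) = \frac{2473}{12097}$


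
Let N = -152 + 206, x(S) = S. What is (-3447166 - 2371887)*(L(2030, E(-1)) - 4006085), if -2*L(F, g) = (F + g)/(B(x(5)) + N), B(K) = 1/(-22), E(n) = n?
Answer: 27671023928262342/1187 ≈ 2.3312e+13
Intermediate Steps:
B(K) = -1/22
N = 54
L(F, g) = -11*F/1187 - 11*g/1187 (L(F, g) = -(F + g)/(2*(-1/22 + 54)) = -(F + g)/(2*1187/22) = -(F + g)*22/(2*1187) = -(22*F/1187 + 22*g/1187)/2 = -11*F/1187 - 11*g/1187)
(-3447166 - 2371887)*(L(2030, E(-1)) - 4006085) = (-3447166 - 2371887)*((-11/1187*2030 - 11/1187*(-1)) - 4006085) = -5819053*((-22330/1187 + 11/1187) - 4006085) = -5819053*(-22319/1187 - 4006085) = -5819053*(-4755245214/1187) = 27671023928262342/1187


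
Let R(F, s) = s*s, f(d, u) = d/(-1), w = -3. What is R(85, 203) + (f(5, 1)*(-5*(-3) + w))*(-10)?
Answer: 41809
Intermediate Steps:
f(d, u) = -d (f(d, u) = d*(-1) = -d)
R(F, s) = s**2
R(85, 203) + (f(5, 1)*(-5*(-3) + w))*(-10) = 203**2 + ((-1*5)*(-5*(-3) - 3))*(-10) = 41209 - 5*(15 - 3)*(-10) = 41209 - 5*12*(-10) = 41209 - 60*(-10) = 41209 + 600 = 41809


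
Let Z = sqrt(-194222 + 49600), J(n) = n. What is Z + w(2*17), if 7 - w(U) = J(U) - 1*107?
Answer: 80 + I*sqrt(144622) ≈ 80.0 + 380.29*I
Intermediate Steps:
Z = I*sqrt(144622) (Z = sqrt(-144622) = I*sqrt(144622) ≈ 380.29*I)
w(U) = 114 - U (w(U) = 7 - (U - 1*107) = 7 - (U - 107) = 7 - (-107 + U) = 7 + (107 - U) = 114 - U)
Z + w(2*17) = I*sqrt(144622) + (114 - 2*17) = I*sqrt(144622) + (114 - 1*34) = I*sqrt(144622) + (114 - 34) = I*sqrt(144622) + 80 = 80 + I*sqrt(144622)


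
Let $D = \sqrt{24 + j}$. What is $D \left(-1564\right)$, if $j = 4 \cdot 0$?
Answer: $- 3128 \sqrt{6} \approx -7662.0$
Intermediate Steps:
$j = 0$
$D = 2 \sqrt{6}$ ($D = \sqrt{24 + 0} = \sqrt{24} = 2 \sqrt{6} \approx 4.899$)
$D \left(-1564\right) = 2 \sqrt{6} \left(-1564\right) = - 3128 \sqrt{6}$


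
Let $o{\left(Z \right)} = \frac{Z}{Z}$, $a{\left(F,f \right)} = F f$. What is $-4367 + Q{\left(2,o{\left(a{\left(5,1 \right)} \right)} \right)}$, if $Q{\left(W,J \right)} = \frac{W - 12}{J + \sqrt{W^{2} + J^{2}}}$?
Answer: $- \frac{8729}{2} - \frac{5 \sqrt{5}}{2} \approx -4370.1$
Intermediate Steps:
$o{\left(Z \right)} = 1$
$Q{\left(W,J \right)} = \frac{-12 + W}{J + \sqrt{J^{2} + W^{2}}}$
$-4367 + Q{\left(2,o{\left(a{\left(5,1 \right)} \right)} \right)} = -4367 + \frac{-12 + 2}{1 + \sqrt{1^{2} + 2^{2}}} = -4367 + \frac{1}{1 + \sqrt{1 + 4}} \left(-10\right) = -4367 + \frac{1}{1 + \sqrt{5}} \left(-10\right) = -4367 - \frac{10}{1 + \sqrt{5}}$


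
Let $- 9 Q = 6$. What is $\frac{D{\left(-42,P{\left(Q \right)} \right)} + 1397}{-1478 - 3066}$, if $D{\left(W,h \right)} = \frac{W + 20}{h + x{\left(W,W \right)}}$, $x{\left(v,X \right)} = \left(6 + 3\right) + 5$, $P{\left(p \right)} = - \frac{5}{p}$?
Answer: $- \frac{60027}{195392} \approx -0.30721$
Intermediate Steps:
$Q = - \frac{2}{3}$ ($Q = \left(- \frac{1}{9}\right) 6 = - \frac{2}{3} \approx -0.66667$)
$x{\left(v,X \right)} = 14$ ($x{\left(v,X \right)} = 9 + 5 = 14$)
$D{\left(W,h \right)} = \frac{20 + W}{14 + h}$ ($D{\left(W,h \right)} = \frac{W + 20}{h + 14} = \frac{20 + W}{14 + h}$)
$\frac{D{\left(-42,P{\left(Q \right)} \right)} + 1397}{-1478 - 3066} = \frac{\frac{20 - 42}{14 - \frac{5}{- \frac{2}{3}}} + 1397}{-1478 - 3066} = \frac{\frac{1}{14 - - \frac{15}{2}} \left(-22\right) + 1397}{-4544} = \left(\frac{1}{14 + \frac{15}{2}} \left(-22\right) + 1397\right) \left(- \frac{1}{4544}\right) = \left(\frac{1}{\frac{43}{2}} \left(-22\right) + 1397\right) \left(- \frac{1}{4544}\right) = \left(\frac{2}{43} \left(-22\right) + 1397\right) \left(- \frac{1}{4544}\right) = \left(- \frac{44}{43} + 1397\right) \left(- \frac{1}{4544}\right) = \frac{60027}{43} \left(- \frac{1}{4544}\right) = - \frac{60027}{195392}$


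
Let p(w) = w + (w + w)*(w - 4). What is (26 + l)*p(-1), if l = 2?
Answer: 252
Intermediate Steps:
p(w) = w + 2*w*(-4 + w) (p(w) = w + (2*w)*(-4 + w) = w + 2*w*(-4 + w))
(26 + l)*p(-1) = (26 + 2)*(-(-7 + 2*(-1))) = 28*(-(-7 - 2)) = 28*(-1*(-9)) = 28*9 = 252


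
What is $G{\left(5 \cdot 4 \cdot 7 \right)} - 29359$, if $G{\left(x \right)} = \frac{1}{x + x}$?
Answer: $- \frac{8220519}{280} \approx -29359.0$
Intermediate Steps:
$G{\left(x \right)} = \frac{1}{2 x}$
$G{\left(5 \cdot 4 \cdot 7 \right)} - 29359 = \frac{1}{2 \cdot 5 \cdot 4 \cdot 7} - 29359 = \frac{1}{2 \cdot 20 \cdot 7} - 29359 = \frac{1}{2 \cdot 140} - 29359 = \frac{1}{2} \cdot \frac{1}{140} - 29359 = \frac{1}{280} - 29359 = - \frac{8220519}{280}$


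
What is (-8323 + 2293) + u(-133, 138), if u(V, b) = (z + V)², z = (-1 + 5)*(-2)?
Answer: 13851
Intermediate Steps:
z = -8 (z = 4*(-2) = -8)
u(V, b) = (-8 + V)²
(-8323 + 2293) + u(-133, 138) = (-8323 + 2293) + (-8 - 133)² = -6030 + (-141)² = -6030 + 19881 = 13851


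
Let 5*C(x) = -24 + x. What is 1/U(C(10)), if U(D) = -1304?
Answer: -1/1304 ≈ -0.00076687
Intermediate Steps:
C(x) = -24/5 + x/5 (C(x) = (-24 + x)/5 = -24/5 + x/5)
1/U(C(10)) = 1/(-1304) = -1/1304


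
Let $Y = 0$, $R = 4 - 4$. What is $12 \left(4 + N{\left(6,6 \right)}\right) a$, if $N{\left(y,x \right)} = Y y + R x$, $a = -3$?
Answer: $-144$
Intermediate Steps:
$R = 0$
$N{\left(y,x \right)} = 0$ ($N{\left(y,x \right)} = 0 y + 0 x = 0 + 0 = 0$)
$12 \left(4 + N{\left(6,6 \right)}\right) a = 12 \left(4 + 0\right) \left(-3\right) = 12 \cdot 4 \left(-3\right) = 12 \left(-12\right) = -144$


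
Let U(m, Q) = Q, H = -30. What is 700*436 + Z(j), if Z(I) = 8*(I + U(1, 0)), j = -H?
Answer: 305440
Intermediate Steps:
j = 30 (j = -1*(-30) = 30)
Z(I) = 8*I (Z(I) = 8*(I + 0) = 8*I)
700*436 + Z(j) = 700*436 + 8*30 = 305200 + 240 = 305440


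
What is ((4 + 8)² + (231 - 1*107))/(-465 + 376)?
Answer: -268/89 ≈ -3.0112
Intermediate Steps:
((4 + 8)² + (231 - 1*107))/(-465 + 376) = (12² + (231 - 107))/(-89) = (144 + 124)*(-1/89) = 268*(-1/89) = -268/89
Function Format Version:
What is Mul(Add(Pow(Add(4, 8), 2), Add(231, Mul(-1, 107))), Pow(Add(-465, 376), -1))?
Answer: Rational(-268, 89) ≈ -3.0112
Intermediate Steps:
Mul(Add(Pow(Add(4, 8), 2), Add(231, Mul(-1, 107))), Pow(Add(-465, 376), -1)) = Mul(Add(Pow(12, 2), Add(231, -107)), Pow(-89, -1)) = Mul(Add(144, 124), Rational(-1, 89)) = Mul(268, Rational(-1, 89)) = Rational(-268, 89)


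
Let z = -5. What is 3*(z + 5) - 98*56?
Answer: -5488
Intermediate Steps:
3*(z + 5) - 98*56 = 3*(-5 + 5) - 98*56 = 3*0 - 5488 = 0 - 5488 = -5488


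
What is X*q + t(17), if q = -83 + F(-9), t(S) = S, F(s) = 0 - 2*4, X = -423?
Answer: 38510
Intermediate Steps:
F(s) = -8 (F(s) = 0 - 8 = -8)
q = -91 (q = -83 - 8 = -91)
X*q + t(17) = -423*(-91) + 17 = 38493 + 17 = 38510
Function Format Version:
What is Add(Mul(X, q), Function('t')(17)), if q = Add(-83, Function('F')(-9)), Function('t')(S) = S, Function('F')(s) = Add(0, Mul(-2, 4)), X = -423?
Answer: 38510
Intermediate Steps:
Function('F')(s) = -8 (Function('F')(s) = Add(0, -8) = -8)
q = -91 (q = Add(-83, -8) = -91)
Add(Mul(X, q), Function('t')(17)) = Add(Mul(-423, -91), 17) = Add(38493, 17) = 38510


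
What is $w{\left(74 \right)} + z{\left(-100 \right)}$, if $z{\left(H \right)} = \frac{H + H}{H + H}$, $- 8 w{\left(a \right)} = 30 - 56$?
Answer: $\frac{17}{4} \approx 4.25$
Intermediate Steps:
$w{\left(a \right)} = \frac{13}{4}$ ($w{\left(a \right)} = - \frac{30 - 56}{8} = \left(- \frac{1}{8}\right) \left(-26\right) = \frac{13}{4}$)
$z{\left(H \right)} = 1$ ($z{\left(H \right)} = \frac{2 H}{2 H} = 2 H \frac{1}{2 H} = 1$)
$w{\left(74 \right)} + z{\left(-100 \right)} = \frac{13}{4} + 1 = \frac{17}{4}$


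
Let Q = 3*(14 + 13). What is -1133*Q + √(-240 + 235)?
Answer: -91773 + I*√5 ≈ -91773.0 + 2.2361*I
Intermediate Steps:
Q = 81 (Q = 3*27 = 81)
-1133*Q + √(-240 + 235) = -1133*81 + √(-240 + 235) = -91773 + √(-5) = -91773 + I*√5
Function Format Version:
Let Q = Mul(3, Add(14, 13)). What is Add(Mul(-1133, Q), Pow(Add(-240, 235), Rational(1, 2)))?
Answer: Add(-91773, Mul(I, Pow(5, Rational(1, 2)))) ≈ Add(-91773., Mul(2.2361, I))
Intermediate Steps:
Q = 81 (Q = Mul(3, 27) = 81)
Add(Mul(-1133, Q), Pow(Add(-240, 235), Rational(1, 2))) = Add(Mul(-1133, 81), Pow(Add(-240, 235), Rational(1, 2))) = Add(-91773, Pow(-5, Rational(1, 2))) = Add(-91773, Mul(I, Pow(5, Rational(1, 2))))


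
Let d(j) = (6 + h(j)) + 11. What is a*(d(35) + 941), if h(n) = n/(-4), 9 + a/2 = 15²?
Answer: 410076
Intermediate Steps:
a = 432 (a = -18 + 2*15² = -18 + 2*225 = -18 + 450 = 432)
h(n) = -n/4 (h(n) = n*(-¼) = -n/4)
d(j) = 17 - j/4 (d(j) = (6 - j/4) + 11 = 17 - j/4)
a*(d(35) + 941) = 432*((17 - ¼*35) + 941) = 432*((17 - 35/4) + 941) = 432*(33/4 + 941) = 432*(3797/4) = 410076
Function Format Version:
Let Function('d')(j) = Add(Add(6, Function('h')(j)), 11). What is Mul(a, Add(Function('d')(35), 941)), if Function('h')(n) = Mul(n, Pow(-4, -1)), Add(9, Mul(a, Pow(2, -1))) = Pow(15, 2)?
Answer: 410076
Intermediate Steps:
a = 432 (a = Add(-18, Mul(2, Pow(15, 2))) = Add(-18, Mul(2, 225)) = Add(-18, 450) = 432)
Function('h')(n) = Mul(Rational(-1, 4), n) (Function('h')(n) = Mul(n, Rational(-1, 4)) = Mul(Rational(-1, 4), n))
Function('d')(j) = Add(17, Mul(Rational(-1, 4), j)) (Function('d')(j) = Add(Add(6, Mul(Rational(-1, 4), j)), 11) = Add(17, Mul(Rational(-1, 4), j)))
Mul(a, Add(Function('d')(35), 941)) = Mul(432, Add(Add(17, Mul(Rational(-1, 4), 35)), 941)) = Mul(432, Add(Add(17, Rational(-35, 4)), 941)) = Mul(432, Add(Rational(33, 4), 941)) = Mul(432, Rational(3797, 4)) = 410076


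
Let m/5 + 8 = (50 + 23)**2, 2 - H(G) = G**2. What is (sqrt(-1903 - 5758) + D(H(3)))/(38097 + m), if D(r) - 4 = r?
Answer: -3/64702 + I*sqrt(7661)/64702 ≈ -4.6366e-5 + 0.0013528*I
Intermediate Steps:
H(G) = 2 - G**2
D(r) = 4 + r
m = 26605 (m = -40 + 5*(50 + 23)**2 = -40 + 5*73**2 = -40 + 5*5329 = -40 + 26645 = 26605)
(sqrt(-1903 - 5758) + D(H(3)))/(38097 + m) = (sqrt(-1903 - 5758) + (4 + (2 - 1*3**2)))/(38097 + 26605) = (sqrt(-7661) + (4 + (2 - 1*9)))/64702 = (I*sqrt(7661) + (4 + (2 - 9)))*(1/64702) = (I*sqrt(7661) + (4 - 7))*(1/64702) = (I*sqrt(7661) - 3)*(1/64702) = (-3 + I*sqrt(7661))*(1/64702) = -3/64702 + I*sqrt(7661)/64702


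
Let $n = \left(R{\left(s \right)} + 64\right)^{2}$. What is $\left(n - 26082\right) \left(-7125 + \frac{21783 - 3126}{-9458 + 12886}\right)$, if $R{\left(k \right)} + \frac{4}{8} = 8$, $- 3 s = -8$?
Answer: $\frac{2047137704997}{13712} \approx 1.493 \cdot 10^{8}$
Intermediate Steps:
$s = \frac{8}{3}$ ($s = \left(- \frac{1}{3}\right) \left(-8\right) = \frac{8}{3} \approx 2.6667$)
$R{\left(k \right)} = \frac{15}{2}$ ($R{\left(k \right)} = - \frac{1}{2} + 8 = \frac{15}{2}$)
$n = \frac{20449}{4}$ ($n = \left(\frac{15}{2} + 64\right)^{2} = \left(\frac{143}{2}\right)^{2} = \frac{20449}{4} \approx 5112.3$)
$\left(n - 26082\right) \left(-7125 + \frac{21783 - 3126}{-9458 + 12886}\right) = \left(\frac{20449}{4} - 26082\right) \left(-7125 + \frac{21783 - 3126}{-9458 + 12886}\right) = - \frac{83879 \left(-7125 + \frac{18657}{3428}\right)}{4} = \left(- \frac{83879}{4}\right) \left(- \frac{24405843}{3428}\right) = \frac{2047137704997}{13712}$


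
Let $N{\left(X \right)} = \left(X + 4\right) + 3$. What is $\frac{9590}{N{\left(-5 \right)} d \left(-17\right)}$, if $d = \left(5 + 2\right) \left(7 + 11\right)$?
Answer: $- \frac{685}{306} \approx -2.2386$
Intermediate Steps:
$d = 126$ ($d = 7 \cdot 18 = 126$)
$N{\left(X \right)} = 7 + X$ ($N{\left(X \right)} = \left(4 + X\right) + 3 = 7 + X$)
$\frac{9590}{N{\left(-5 \right)} d \left(-17\right)} = \frac{9590}{\left(7 - 5\right) 126 \left(-17\right)} = \frac{9590}{2 \cdot 126 \left(-17\right)} = \frac{9590}{252 \left(-17\right)} = \frac{9590}{-4284} = 9590 \left(- \frac{1}{4284}\right) = - \frac{685}{306}$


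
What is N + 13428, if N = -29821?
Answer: -16393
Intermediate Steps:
N + 13428 = -29821 + 13428 = -16393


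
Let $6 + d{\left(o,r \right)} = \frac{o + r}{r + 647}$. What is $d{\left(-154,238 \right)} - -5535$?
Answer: $\frac{1631083}{295} \approx 5529.1$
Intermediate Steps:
$d{\left(o,r \right)} = -6 + \frac{o + r}{647 + r}$ ($d{\left(o,r \right)} = -6 + \frac{o + r}{r + 647} = -6 + \frac{o + r}{647 + r}$)
$d{\left(-154,238 \right)} - -5535 = \frac{-3882 - 154 - 1190}{647 + 238} - -5535 = \frac{-3882 - 154 - 1190}{885} + 5535 = \frac{1}{885} \left(-5226\right) + 5535 = - \frac{1742}{295} + 5535 = \frac{1631083}{295}$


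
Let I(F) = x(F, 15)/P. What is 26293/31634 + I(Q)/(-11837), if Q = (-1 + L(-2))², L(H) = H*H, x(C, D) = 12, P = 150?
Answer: 7780692757/9361291450 ≈ 0.83116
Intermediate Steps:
L(H) = H²
Q = 9 (Q = (-1 + (-2)²)² = (-1 + 4)² = 3² = 9)
I(F) = 2/25 (I(F) = 12/150 = 12*(1/150) = 2/25)
26293/31634 + I(Q)/(-11837) = 26293/31634 + (2/25)/(-11837) = 26293*(1/31634) + (2/25)*(-1/11837) = 26293/31634 - 2/295925 = 7780692757/9361291450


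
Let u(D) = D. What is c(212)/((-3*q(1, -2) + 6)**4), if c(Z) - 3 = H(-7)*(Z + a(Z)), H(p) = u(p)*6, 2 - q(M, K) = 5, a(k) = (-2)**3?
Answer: -571/3375 ≈ -0.16919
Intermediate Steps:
a(k) = -8
q(M, K) = -3 (q(M, K) = 2 - 1*5 = 2 - 5 = -3)
H(p) = 6*p (H(p) = p*6 = 6*p)
c(Z) = 339 - 42*Z (c(Z) = 3 + (6*(-7))*(Z - 8) = 3 - 42*(-8 + Z) = 3 + (336 - 42*Z) = 339 - 42*Z)
c(212)/((-3*q(1, -2) + 6)**4) = (339 - 42*212)/((-3*(-3) + 6)**4) = (339 - 8904)/((9 + 6)**4) = -8565/(15**4) = -8565/50625 = -8565*1/50625 = -571/3375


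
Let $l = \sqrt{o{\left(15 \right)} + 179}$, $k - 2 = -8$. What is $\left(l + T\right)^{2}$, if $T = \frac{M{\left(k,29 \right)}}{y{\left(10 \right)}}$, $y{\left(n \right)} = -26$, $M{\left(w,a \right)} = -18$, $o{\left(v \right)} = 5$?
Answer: $\frac{31177}{169} + \frac{36 \sqrt{46}}{13} \approx 203.26$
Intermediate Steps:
$k = -6$ ($k = 2 - 8 = -6$)
$l = 2 \sqrt{46}$ ($l = \sqrt{5 + 179} = \sqrt{184} = 2 \sqrt{46} \approx 13.565$)
$T = \frac{9}{13}$ ($T = - \frac{18}{-26} = \left(-18\right) \left(- \frac{1}{26}\right) = \frac{9}{13} \approx 0.69231$)
$\left(l + T\right)^{2} = \left(2 \sqrt{46} + \frac{9}{13}\right)^{2} = \left(\frac{9}{13} + 2 \sqrt{46}\right)^{2}$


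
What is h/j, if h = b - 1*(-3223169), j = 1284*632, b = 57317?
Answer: 1640243/405744 ≈ 4.0426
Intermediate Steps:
j = 811488
h = 3280486 (h = 57317 - 1*(-3223169) = 57317 + 3223169 = 3280486)
h/j = 3280486/811488 = 3280486*(1/811488) = 1640243/405744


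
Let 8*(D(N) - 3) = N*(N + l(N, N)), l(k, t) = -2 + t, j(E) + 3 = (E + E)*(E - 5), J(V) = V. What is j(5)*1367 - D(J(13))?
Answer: -4143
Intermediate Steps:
j(E) = -3 + 2*E*(-5 + E) (j(E) = -3 + (E + E)*(E - 5) = -3 + (2*E)*(-5 + E) = -3 + 2*E*(-5 + E))
D(N) = 3 + N*(-2 + 2*N)/8 (D(N) = 3 + (N*(N + (-2 + N)))/8 = 3 + (N*(-2 + 2*N))/8 = 3 + N*(-2 + 2*N)/8)
j(5)*1367 - D(J(13)) = (-3 - 10*5 + 2*5²)*1367 - (3 - ¼*13 + (¼)*13²) = (-3 - 50 + 2*25)*1367 - (3 - 13/4 + (¼)*169) = (-3 - 50 + 50)*1367 - (3 - 13/4 + 169/4) = -3*1367 - 1*42 = -4101 - 42 = -4143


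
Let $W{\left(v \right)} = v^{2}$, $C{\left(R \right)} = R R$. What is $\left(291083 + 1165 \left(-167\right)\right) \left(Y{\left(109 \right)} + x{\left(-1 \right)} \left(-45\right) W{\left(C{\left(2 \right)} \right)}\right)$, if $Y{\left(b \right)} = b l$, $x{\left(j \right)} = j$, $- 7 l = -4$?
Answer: $\frac{528587328}{7} \approx 7.5512 \cdot 10^{7}$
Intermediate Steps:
$l = \frac{4}{7}$ ($l = \left(- \frac{1}{7}\right) \left(-4\right) = \frac{4}{7} \approx 0.57143$)
$C{\left(R \right)} = R^{2}$
$Y{\left(b \right)} = \frac{4 b}{7}$ ($Y{\left(b \right)} = b \frac{4}{7} = \frac{4 b}{7}$)
$\left(291083 + 1165 \left(-167\right)\right) \left(Y{\left(109 \right)} + x{\left(-1 \right)} \left(-45\right) W{\left(C{\left(2 \right)} \right)}\right) = \left(291083 + 1165 \left(-167\right)\right) \left(\frac{4}{7} \cdot 109 + \left(-1\right) \left(-45\right) \left(2^{2}\right)^{2}\right) = \left(291083 - 194555\right) \left(\frac{436}{7} + 45 \cdot 4^{2}\right) = 96528 \left(\frac{436}{7} + 45 \cdot 16\right) = 96528 \left(\frac{436}{7} + 720\right) = 96528 \cdot \frac{5476}{7} = \frac{528587328}{7}$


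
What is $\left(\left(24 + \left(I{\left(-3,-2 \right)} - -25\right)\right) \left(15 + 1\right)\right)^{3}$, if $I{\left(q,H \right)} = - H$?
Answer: $543338496$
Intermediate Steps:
$\left(\left(24 + \left(I{\left(-3,-2 \right)} - -25\right)\right) \left(15 + 1\right)\right)^{3} = \left(\left(24 - -27\right) \left(15 + 1\right)\right)^{3} = \left(\left(24 + \left(2 + 25\right)\right) 16\right)^{3} = \left(\left(24 + 27\right) 16\right)^{3} = \left(51 \cdot 16\right)^{3} = 816^{3} = 543338496$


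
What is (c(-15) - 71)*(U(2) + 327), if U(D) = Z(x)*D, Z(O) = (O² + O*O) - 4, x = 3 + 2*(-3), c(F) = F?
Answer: -30530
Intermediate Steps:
x = -3 (x = 3 - 6 = -3)
Z(O) = -4 + 2*O² (Z(O) = (O² + O²) - 4 = 2*O² - 4 = -4 + 2*O²)
U(D) = 14*D (U(D) = (-4 + 2*(-3)²)*D = (-4 + 2*9)*D = (-4 + 18)*D = 14*D)
(c(-15) - 71)*(U(2) + 327) = (-15 - 71)*(14*2 + 327) = -86*(28 + 327) = -86*355 = -30530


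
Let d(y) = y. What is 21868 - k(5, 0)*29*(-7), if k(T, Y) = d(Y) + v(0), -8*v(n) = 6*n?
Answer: 21868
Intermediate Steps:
v(n) = -3*n/4
k(T, Y) = Y (k(T, Y) = Y - ¾*0 = Y + 0 = Y)
21868 - k(5, 0)*29*(-7) = 21868 - 0*29*(-7) = 21868 - 0*(-7) = 21868 - 1*0 = 21868 + 0 = 21868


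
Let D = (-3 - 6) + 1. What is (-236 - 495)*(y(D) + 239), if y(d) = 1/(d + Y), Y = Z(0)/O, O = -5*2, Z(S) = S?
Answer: -1396941/8 ≈ -1.7462e+5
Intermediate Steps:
O = -10
D = -8 (D = -9 + 1 = -8)
Y = 0 (Y = 0/(-10) = 0*(-⅒) = 0)
y(d) = 1/d (y(d) = 1/(d + 0) = 1/d)
(-236 - 495)*(y(D) + 239) = (-236 - 495)*(1/(-8) + 239) = -731*(-⅛ + 239) = -731*1911/8 = -1396941/8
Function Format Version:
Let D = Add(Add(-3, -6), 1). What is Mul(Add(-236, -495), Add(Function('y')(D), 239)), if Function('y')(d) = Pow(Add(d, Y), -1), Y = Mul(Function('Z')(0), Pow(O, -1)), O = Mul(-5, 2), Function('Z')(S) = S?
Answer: Rational(-1396941, 8) ≈ -1.7462e+5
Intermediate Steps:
O = -10
D = -8 (D = Add(-9, 1) = -8)
Y = 0 (Y = Mul(0, Pow(-10, -1)) = Mul(0, Rational(-1, 10)) = 0)
Function('y')(d) = Pow(d, -1) (Function('y')(d) = Pow(Add(d, 0), -1) = Pow(d, -1))
Mul(Add(-236, -495), Add(Function('y')(D), 239)) = Mul(Add(-236, -495), Add(Pow(-8, -1), 239)) = Mul(-731, Add(Rational(-1, 8), 239)) = Mul(-731, Rational(1911, 8)) = Rational(-1396941, 8)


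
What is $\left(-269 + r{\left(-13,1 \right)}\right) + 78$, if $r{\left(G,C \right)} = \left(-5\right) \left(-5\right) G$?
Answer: $-516$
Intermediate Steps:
$r{\left(G,C \right)} = 25 G$
$\left(-269 + r{\left(-13,1 \right)}\right) + 78 = \left(-269 + 25 \left(-13\right)\right) + 78 = \left(-269 - 325\right) + 78 = -594 + 78 = -516$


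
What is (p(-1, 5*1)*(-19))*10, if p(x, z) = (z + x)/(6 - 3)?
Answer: -760/3 ≈ -253.33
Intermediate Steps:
p(x, z) = x/3 + z/3 (p(x, z) = (x + z)/3 = (x + z)*(1/3) = x/3 + z/3)
(p(-1, 5*1)*(-19))*10 = (((1/3)*(-1) + (5*1)/3)*(-19))*10 = ((-1/3 + (1/3)*5)*(-19))*10 = ((-1/3 + 5/3)*(-19))*10 = ((4/3)*(-19))*10 = -76/3*10 = -760/3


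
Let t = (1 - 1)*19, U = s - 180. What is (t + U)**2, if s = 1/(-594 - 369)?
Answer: 30047102281/927369 ≈ 32400.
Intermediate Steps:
s = -1/963 (s = 1/(-963) = -1/963 ≈ -0.0010384)
U = -173341/963 (U = -1/963 - 180 = -173341/963 ≈ -180.00)
t = 0 (t = 0*19 = 0)
(t + U)**2 = (0 - 173341/963)**2 = (-173341/963)**2 = 30047102281/927369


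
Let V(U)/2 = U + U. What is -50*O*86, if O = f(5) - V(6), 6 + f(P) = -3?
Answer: 141900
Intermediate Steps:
f(P) = -9 (f(P) = -6 - 3 = -9)
V(U) = 4*U (V(U) = 2*(U + U) = 2*(2*U) = 4*U)
O = -33 (O = -9 - 4*6 = -9 - 1*24 = -9 - 24 = -33)
-50*O*86 = -50*(-33)*86 = 1650*86 = 141900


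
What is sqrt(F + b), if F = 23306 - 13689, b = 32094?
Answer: sqrt(41711) ≈ 204.23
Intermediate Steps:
F = 9617
sqrt(F + b) = sqrt(9617 + 32094) = sqrt(41711)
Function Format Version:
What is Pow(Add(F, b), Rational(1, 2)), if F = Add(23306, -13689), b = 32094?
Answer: Pow(41711, Rational(1, 2)) ≈ 204.23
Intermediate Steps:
F = 9617
Pow(Add(F, b), Rational(1, 2)) = Pow(Add(9617, 32094), Rational(1, 2)) = Pow(41711, Rational(1, 2))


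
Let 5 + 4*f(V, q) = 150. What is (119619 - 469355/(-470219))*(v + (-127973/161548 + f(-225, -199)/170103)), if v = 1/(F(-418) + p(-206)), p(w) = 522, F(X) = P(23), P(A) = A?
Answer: -166397415320111148687044/1760557619760809655 ≈ -94514.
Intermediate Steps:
f(V, q) = 145/4 (f(V, q) = -5/4 + (¼)*150 = -5/4 + 75/2 = 145/4)
F(X) = 23
v = 1/545 (v = 1/(23 + 522) = 1/545 ≈ 0.0018349)
(119619 - 469355/(-470219))*(v + (-127973/161548 + f(-225, -199)/170103)) = (119619 - 469355/(-470219))*(1/545 + (-127973/161548 + (145/4)/170103)) = (119619 - 469355*(-1/470219))*(1/545 + (-127973*1/161548 + (145/4)*(1/170103))) = (119619 + 469355/470219)*(1/545 + (-127973/161548 + 145/680412)) = 56247595916*(1/545 - 5440683776/6869949861)/470219 = (56247595916/470219)*(-2958302708059/3744122674245) = -166397415320111148687044/1760557619760809655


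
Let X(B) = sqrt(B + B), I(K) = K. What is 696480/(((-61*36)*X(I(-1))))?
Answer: 29020*I*sqrt(2)/183 ≈ 224.26*I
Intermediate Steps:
X(B) = sqrt(2)*sqrt(B) (X(B) = sqrt(2*B) = sqrt(2)*sqrt(B))
696480/(((-61*36)*X(I(-1)))) = 696480/(((-61*36)*(sqrt(2)*sqrt(-1)))) = 696480/((-2196*sqrt(2)*I)) = 696480/((-2196*I*sqrt(2))) = 696480*(I*sqrt(2)/4392) = 29020*I*sqrt(2)/183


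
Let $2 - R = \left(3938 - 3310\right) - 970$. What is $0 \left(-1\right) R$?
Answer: $0$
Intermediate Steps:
$R = 344$ ($R = 2 - \left(\left(3938 - 3310\right) - 970\right) = 2 - \left(628 - 970\right) = 2 - -342 = 2 + 342 = 344$)
$0 \left(-1\right) R = 0 \left(-1\right) 344 = 0 \cdot 344 = 0$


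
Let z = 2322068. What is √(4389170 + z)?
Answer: √6711238 ≈ 2590.6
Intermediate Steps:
√(4389170 + z) = √(4389170 + 2322068) = √6711238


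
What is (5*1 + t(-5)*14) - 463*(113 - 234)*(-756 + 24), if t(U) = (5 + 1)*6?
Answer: -41008327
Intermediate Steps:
t(U) = 36 (t(U) = 6*6 = 36)
(5*1 + t(-5)*14) - 463*(113 - 234)*(-756 + 24) = (5*1 + 36*14) - 463*(113 - 234)*(-756 + 24) = (5 + 504) - (-56023)*(-732) = 509 - 463*88572 = 509 - 41008836 = -41008327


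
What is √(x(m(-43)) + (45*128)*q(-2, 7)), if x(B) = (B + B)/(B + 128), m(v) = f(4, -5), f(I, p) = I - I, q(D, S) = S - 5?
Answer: 48*√5 ≈ 107.33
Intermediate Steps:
q(D, S) = -5 + S
f(I, p) = 0
m(v) = 0
x(B) = 2*B/(128 + B) (x(B) = (2*B)/(128 + B) = 2*B/(128 + B))
√(x(m(-43)) + (45*128)*q(-2, 7)) = √(2*0/(128 + 0) + (45*128)*(-5 + 7)) = √(2*0/128 + 5760*2) = √(2*0*(1/128) + 11520) = √(0 + 11520) = √11520 = 48*√5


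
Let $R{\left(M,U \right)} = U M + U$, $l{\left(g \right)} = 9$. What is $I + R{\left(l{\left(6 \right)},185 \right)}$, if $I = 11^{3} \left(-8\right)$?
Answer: $-8798$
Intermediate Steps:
$R{\left(M,U \right)} = U + M U$ ($R{\left(M,U \right)} = M U + U = U + M U$)
$I = -10648$ ($I = 1331 \left(-8\right) = -10648$)
$I + R{\left(l{\left(6 \right)},185 \right)} = -10648 + 185 \left(1 + 9\right) = -10648 + 185 \cdot 10 = -10648 + 1850 = -8798$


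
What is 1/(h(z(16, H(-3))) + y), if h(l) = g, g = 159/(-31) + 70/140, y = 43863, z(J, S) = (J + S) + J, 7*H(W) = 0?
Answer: 62/2719219 ≈ 2.2801e-5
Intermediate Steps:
H(W) = 0 (H(W) = (⅐)*0 = 0)
z(J, S) = S + 2*J
g = -287/62 (g = 159*(-1/31) + 70*(1/140) = -159/31 + ½ = -287/62 ≈ -4.6290)
h(l) = -287/62
1/(h(z(16, H(-3))) + y) = 1/(-287/62 + 43863) = 1/(2719219/62) = 62/2719219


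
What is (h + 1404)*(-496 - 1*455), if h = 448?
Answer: -1761252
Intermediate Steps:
(h + 1404)*(-496 - 1*455) = (448 + 1404)*(-496 - 1*455) = 1852*(-496 - 455) = 1852*(-951) = -1761252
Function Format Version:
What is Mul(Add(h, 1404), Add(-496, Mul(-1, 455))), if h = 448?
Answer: -1761252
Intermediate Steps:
Mul(Add(h, 1404), Add(-496, Mul(-1, 455))) = Mul(Add(448, 1404), Add(-496, Mul(-1, 455))) = Mul(1852, Add(-496, -455)) = Mul(1852, -951) = -1761252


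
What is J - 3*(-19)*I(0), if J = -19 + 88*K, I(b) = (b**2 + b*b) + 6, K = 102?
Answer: 9299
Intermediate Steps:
I(b) = 6 + 2*b**2 (I(b) = (b**2 + b**2) + 6 = 2*b**2 + 6 = 6 + 2*b**2)
J = 8957 (J = -19 + 88*102 = -19 + 8976 = 8957)
J - 3*(-19)*I(0) = 8957 - 3*(-19)*(6 + 2*0**2) = 8957 - (-57)*(6 + 2*0) = 8957 - (-57)*(6 + 0) = 8957 - (-57)*6 = 8957 - 1*(-342) = 8957 + 342 = 9299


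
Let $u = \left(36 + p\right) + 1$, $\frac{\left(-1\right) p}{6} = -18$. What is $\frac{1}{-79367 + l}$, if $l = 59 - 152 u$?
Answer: $- \frac{1}{101348} \approx -9.867 \cdot 10^{-6}$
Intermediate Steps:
$p = 108$ ($p = \left(-6\right) \left(-18\right) = 108$)
$u = 145$ ($u = \left(36 + 108\right) + 1 = 144 + 1 = 145$)
$l = -21981$ ($l = 59 - 22040 = -21981$)
$\frac{1}{-79367 + l} = \frac{1}{-79367 - 21981} = \frac{1}{-101348} = - \frac{1}{101348}$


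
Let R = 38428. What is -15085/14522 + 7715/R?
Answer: -233824575/279025708 ≈ -0.83800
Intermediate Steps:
-15085/14522 + 7715/R = -15085/14522 + 7715/38428 = -233824575/279025708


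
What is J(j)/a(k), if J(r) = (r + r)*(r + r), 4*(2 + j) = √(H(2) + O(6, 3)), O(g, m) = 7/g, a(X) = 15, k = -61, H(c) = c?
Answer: (48 - √114)²/2160 ≈ 0.64491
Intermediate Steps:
j = -2 + √114/24 (j = -2 + √(2 + 7/6)/4 = -2 + √(19/6)/4 = -2 + (√114/6)/4 = -2 + √114/24 ≈ -1.5551)
J(r) = 4*r² (J(r) = (2*r)*(2*r) = 4*r²)
J(j)/a(k) = (4*(-2 + √114/24)²)/15 = (4*(-2 + √114/24)²)*(1/15) = 4*(-2 + √114/24)²/15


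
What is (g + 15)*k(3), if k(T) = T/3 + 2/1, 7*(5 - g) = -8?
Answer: 444/7 ≈ 63.429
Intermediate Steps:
g = 43/7 (g = 5 - 1/7*(-8) = 5 + 8/7 = 43/7 ≈ 6.1429)
k(T) = 2 + T/3 (k(T) = T*(1/3) + 2*1 = T/3 + 2 = 2 + T/3)
(g + 15)*k(3) = (43/7 + 15)*(2 + (1/3)*3) = 148*(2 + 1)/7 = (148/7)*3 = 444/7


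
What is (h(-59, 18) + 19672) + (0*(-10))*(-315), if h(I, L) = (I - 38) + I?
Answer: 19516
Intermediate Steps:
h(I, L) = -38 + 2*I (h(I, L) = (-38 + I) + I = -38 + 2*I)
(h(-59, 18) + 19672) + (0*(-10))*(-315) = ((-38 + 2*(-59)) + 19672) + (0*(-10))*(-315) = ((-38 - 118) + 19672) + 0*(-315) = (-156 + 19672) + 0 = 19516 + 0 = 19516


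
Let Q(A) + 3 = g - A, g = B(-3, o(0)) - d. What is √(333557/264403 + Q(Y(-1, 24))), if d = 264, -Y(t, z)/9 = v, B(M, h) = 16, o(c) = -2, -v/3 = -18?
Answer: 3*√1835199541954/264403 ≈ 15.371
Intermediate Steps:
v = 54 (v = -3*(-18) = 54)
Y(t, z) = -486 (Y(t, z) = -9*54 = -486)
g = -248 (g = 16 - 1*264 = 16 - 264 = -248)
Q(A) = -251 - A (Q(A) = -3 + (-248 - A) = -251 - A)
√(333557/264403 + Q(Y(-1, 24))) = √(333557/264403 + (-251 - 1*(-486))) = √(333557*(1/264403) + (-251 + 486)) = √(333557/264403 + 235) = √(62468262/264403) = 3*√1835199541954/264403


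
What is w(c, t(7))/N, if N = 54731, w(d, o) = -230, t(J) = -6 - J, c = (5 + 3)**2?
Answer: -230/54731 ≈ -0.0042024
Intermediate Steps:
c = 64 (c = 8**2 = 64)
w(c, t(7))/N = -230/54731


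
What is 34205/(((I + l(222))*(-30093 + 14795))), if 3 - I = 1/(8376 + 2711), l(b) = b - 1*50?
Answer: -379230835/29681546752 ≈ -0.012777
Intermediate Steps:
l(b) = -50 + b (l(b) = b - 50 = -50 + b)
I = 33260/11087 (I = 3 - 1/(8376 + 2711) = 3 - 1/11087 = 33260/11087 ≈ 2.9999)
34205/(((I + l(222))*(-30093 + 14795))) = 34205/(((33260/11087 + (-50 + 222))*(-30093 + 14795))) = 34205/(((33260/11087 + 172)*(-15298))) = 34205/(((1940224/11087)*(-15298))) = 34205/(-29681546752/11087) = 34205*(-11087/29681546752) = -379230835/29681546752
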